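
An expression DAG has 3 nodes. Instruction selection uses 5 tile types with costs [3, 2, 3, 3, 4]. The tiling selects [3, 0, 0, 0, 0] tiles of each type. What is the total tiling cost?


Total cost = sum(count_i * cost_i)
= 3*3 + 0*2 + 0*3 + 0*3 + 0*4
= 9

9


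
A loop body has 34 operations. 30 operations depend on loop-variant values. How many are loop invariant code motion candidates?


Invariant candidates = total - loop-dependent
= 34 - 30 = 4

4


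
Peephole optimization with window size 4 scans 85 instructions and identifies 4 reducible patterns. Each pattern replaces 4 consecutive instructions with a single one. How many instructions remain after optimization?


Each match removes 3 instructions.
Total removed = 4 * 3 = 12
Remaining = 85 - 12 = 73

73


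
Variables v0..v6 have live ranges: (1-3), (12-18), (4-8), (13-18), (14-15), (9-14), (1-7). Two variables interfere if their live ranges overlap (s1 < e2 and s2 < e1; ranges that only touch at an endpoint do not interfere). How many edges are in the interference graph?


Check all pairs for overlapping intervals.
Two intervals (s1,e1) and (s2,e2) overlap if s1 < e2 and s2 < e1.
v0 (1-3) vs v1..v6: overlaps v6 -> 1
v1 (12-18) vs v2..v6: overlaps v3, v4, v5 -> 3
v2 (4-8) vs v3..v6: overlaps v6 -> 1
v3 (13-18) vs v4..v6: overlaps v4, v5 -> 2
v4 (14-15) vs v5..v6: overlaps none -> 0
v5 (9-14) vs v6: overlaps none -> 0
Total overlapping pairs = 1 + 3 + 1 + 2 + 0 + 0 = 7

7


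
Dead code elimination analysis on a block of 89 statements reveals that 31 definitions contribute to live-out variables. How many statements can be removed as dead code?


Dead code = total statements - live definitions
= 89 - 31 = 58

58


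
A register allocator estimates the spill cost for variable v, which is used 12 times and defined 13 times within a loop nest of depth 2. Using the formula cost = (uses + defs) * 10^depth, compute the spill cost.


uses + defs = 12 + 13 = 25
10^2 = 100
Spill cost = 25 * 100 = 2500

2500


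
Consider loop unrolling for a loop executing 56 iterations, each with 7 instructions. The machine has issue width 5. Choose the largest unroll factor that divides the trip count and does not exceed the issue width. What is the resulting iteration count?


Largest divisor of 56 <= 5 is 4
New iterations = 56 / 4 = 14

14


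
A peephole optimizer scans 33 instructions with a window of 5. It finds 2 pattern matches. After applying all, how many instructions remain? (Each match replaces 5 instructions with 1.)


Each match removes 4 instructions.
Total removed = 2 * 4 = 8
Remaining = 33 - 8 = 25

25


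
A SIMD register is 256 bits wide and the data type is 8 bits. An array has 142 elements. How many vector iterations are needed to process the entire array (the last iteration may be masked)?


Width = 256 / 8 = 32 elements per vector op
Iterations = ceil(142 / 32) = 5

5


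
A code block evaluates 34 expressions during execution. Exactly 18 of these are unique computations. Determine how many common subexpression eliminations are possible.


CSE count = total expressions - unique expressions
= 34 - 18 = 16

16


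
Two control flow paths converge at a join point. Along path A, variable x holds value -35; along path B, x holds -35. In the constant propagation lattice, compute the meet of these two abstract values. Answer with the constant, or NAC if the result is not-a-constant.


Meet operation: if both paths give the same constant, result is that constant; if they differ, result is NAC (not-a-constant).
Path A: -35, Path B: -35 -> equal
Result: constant -> -35

-35


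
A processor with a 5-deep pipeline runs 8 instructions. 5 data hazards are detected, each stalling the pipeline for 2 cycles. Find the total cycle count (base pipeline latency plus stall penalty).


Base cycles = 5 + 8 - 1 = 12
Total stalls = 5 * 2 = 10
Total = 12 + 10 = 22

22


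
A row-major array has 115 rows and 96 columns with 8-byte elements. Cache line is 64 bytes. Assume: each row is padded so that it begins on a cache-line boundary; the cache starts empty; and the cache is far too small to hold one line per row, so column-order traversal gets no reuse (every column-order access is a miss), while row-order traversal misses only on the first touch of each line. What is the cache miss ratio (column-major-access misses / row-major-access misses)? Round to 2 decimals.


Each row occupies 96 * 8 = 768 bytes and starts on a line boundary, so it spans ceil(768 / 64) = 12 cache lines.
Row-major traversal misses (one per line touched): 115 * ceil(96 * 8 / 64) = 1380
Column-major traversal misses (no reuse, every access misses): 115 * 96 = 11040
Ratio = 11040 / 1380 = 8.0

8.0


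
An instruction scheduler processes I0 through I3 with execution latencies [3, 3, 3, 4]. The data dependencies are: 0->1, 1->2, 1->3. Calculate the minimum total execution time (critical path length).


Compute longest path through dependency graph: dist(Ik) = max over predecessors of dist + latency(Ik).
dist(I0) = latency 3 = 3
dist(I1) = dist(I0) + 3 = 3 + 3 = 6
dist(I2) = dist(I1) + 3 = 6 + 3 = 9
dist(I3) = dist(I1) + 4 = 6 + 4 = 10
Critical path = max dist = 10

10


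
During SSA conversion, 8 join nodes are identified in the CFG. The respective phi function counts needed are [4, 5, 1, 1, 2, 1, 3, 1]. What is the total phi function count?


Total phi functions = sum of phi functions at each join node
= 4 + 5 + 1 + 1 + 2 + 1 + 3 + 1 = 18

18


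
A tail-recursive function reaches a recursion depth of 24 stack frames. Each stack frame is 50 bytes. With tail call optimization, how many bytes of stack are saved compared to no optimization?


Without TCO: 24 * 50 = 1200 bytes
With TCO: reuse 1 frame = 50 bytes
Savings = 1200 - 50 = 1150

1150


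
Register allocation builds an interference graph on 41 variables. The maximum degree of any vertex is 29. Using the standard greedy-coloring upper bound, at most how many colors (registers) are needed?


Greedy coloring never needs more than (max_degree + 1) colors: when coloring a vertex, at most max_degree neighbors are already colored.
Upper bound = 29 + 1 = 30

30


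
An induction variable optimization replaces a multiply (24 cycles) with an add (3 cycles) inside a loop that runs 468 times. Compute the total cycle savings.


Per-iteration saving = 24 - 3 = 21
Total saved = 468 * 21 = 9828

9828


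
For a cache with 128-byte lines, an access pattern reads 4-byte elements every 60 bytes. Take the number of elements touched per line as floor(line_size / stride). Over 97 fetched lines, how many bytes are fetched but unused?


Elements per line = floor(128 / 60) = 2
Bytes used per line = 2 * 4 = 8
Wasted per line = 128 - 8 = 120
Total wasted = 120 * 97 = 11640

11640


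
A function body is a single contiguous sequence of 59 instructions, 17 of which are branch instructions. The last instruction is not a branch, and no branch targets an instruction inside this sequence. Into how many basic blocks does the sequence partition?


With no in-sequence branch targets, the leaders are the first instruction plus the instruction after each branch.
Number of basic blocks = branches + 1
= 17 + 1 = 18

18


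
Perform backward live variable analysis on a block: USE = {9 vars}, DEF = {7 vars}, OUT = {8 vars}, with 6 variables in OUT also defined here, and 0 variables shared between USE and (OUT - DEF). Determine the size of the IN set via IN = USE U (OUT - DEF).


OUT - DEF: 8 - 6 = 2
|IN| = |USE| + |OUT - DEF| - |USE ∩ (OUT - DEF)| = 9 + 2 - 0 = 11

11


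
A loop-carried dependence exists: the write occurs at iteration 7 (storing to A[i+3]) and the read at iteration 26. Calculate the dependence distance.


Distance = read iteration - write iteration
= 26 - 7 = 19

19


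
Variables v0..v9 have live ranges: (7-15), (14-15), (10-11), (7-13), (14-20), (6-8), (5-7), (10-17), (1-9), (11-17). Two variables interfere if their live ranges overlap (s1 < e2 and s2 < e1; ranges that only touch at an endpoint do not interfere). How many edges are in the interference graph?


Check all pairs for overlapping intervals.
Two intervals (s1,e1) and (s2,e2) overlap if s1 < e2 and s2 < e1.
v0 (7-15) vs v1..v9: overlaps v1, v2, v3, v4, v5, v7, v8, v9 -> 8
v1 (14-15) vs v2..v9: overlaps v4, v7, v9 -> 3
v2 (10-11) vs v3..v9: overlaps v3, v7 -> 2
v3 (7-13) vs v4..v9: overlaps v5, v7, v8, v9 -> 4
v4 (14-20) vs v5..v9: overlaps v7, v9 -> 2
v5 (6-8) vs v6..v9: overlaps v6, v8 -> 2
v6 (5-7) vs v7..v9: overlaps v8 -> 1
v7 (10-17) vs v8..v9: overlaps v9 -> 1
v8 (1-9) vs v9: overlaps none -> 0
Total overlapping pairs = 8 + 3 + 2 + 4 + 2 + 2 + 1 + 1 + 0 = 23

23


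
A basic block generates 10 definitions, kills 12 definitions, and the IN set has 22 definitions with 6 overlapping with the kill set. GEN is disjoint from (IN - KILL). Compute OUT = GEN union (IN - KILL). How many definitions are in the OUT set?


IN - KILL: 22 - 6 = 16 surviving definitions
OUT = GEN + surviving = 10 + 16 = 26

26


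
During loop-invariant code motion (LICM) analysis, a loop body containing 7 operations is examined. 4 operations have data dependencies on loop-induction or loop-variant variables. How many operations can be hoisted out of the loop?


Invariant candidates = total - loop-dependent
= 7 - 4 = 3

3


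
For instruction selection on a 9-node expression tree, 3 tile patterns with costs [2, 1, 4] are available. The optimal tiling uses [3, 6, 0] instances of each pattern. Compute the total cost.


Total cost = sum(count_i * cost_i)
= 3*2 + 6*1 + 0*4
= 12

12


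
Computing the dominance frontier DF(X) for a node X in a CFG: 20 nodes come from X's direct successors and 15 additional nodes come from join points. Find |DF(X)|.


DF(X) = direct successor contributions + join point contributions
= 20 + 15 = 35

35


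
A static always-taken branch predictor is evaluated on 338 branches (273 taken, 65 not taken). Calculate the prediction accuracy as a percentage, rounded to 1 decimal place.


Predictor: always-taken
Correct predictions = 273
Accuracy = 273 / 338 * 100 = 80.8%

80.8


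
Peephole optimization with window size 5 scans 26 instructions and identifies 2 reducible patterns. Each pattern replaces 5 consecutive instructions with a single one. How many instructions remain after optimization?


Each match removes 4 instructions.
Total removed = 2 * 4 = 8
Remaining = 26 - 8 = 18

18


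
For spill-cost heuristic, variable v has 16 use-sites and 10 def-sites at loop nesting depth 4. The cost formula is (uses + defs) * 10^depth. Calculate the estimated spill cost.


uses + defs = 16 + 10 = 26
10^4 = 10000
Spill cost = 26 * 10000 = 260000

260000


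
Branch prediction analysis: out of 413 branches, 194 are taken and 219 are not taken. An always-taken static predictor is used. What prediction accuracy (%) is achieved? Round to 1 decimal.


Predictor: always-taken
Correct predictions = 194
Accuracy = 194 / 413 * 100 = 47.0%

47.0


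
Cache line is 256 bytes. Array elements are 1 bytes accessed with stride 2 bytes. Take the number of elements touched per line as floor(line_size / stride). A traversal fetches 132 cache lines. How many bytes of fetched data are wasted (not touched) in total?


Elements per line = floor(256 / 2) = 128
Bytes used per line = 128 * 1 = 128
Wasted per line = 256 - 128 = 128
Total wasted = 128 * 132 = 16896

16896


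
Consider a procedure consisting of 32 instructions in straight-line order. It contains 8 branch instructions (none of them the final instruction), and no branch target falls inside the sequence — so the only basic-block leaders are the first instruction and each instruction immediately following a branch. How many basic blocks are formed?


With no in-sequence branch targets, the leaders are the first instruction plus the instruction after each branch.
Number of basic blocks = branches + 1
= 8 + 1 = 9

9


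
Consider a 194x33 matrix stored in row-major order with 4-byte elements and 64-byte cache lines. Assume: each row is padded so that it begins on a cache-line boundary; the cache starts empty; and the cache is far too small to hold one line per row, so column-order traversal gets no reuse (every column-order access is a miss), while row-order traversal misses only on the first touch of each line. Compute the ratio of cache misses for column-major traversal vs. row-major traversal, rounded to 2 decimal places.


Each row occupies 33 * 4 = 132 bytes and starts on a line boundary, so it spans ceil(132 / 64) = 3 cache lines.
Row-major traversal misses (one per line touched): 194 * ceil(33 * 4 / 64) = 582
Column-major traversal misses (no reuse, every access misses): 194 * 33 = 6402
Ratio = 6402 / 582 = 11.0

11.0


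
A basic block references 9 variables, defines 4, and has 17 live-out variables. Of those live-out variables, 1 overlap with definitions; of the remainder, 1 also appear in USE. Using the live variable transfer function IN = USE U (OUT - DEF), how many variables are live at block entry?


OUT - DEF: 17 - 1 = 16
|IN| = |USE| + |OUT - DEF| - |USE ∩ (OUT - DEF)| = 9 + 16 - 1 = 24

24


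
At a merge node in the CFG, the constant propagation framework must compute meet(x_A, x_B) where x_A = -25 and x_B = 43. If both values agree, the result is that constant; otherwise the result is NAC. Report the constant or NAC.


Meet operation: if both paths give the same constant, result is that constant; if they differ, result is NAC (not-a-constant).
Path A: -25, Path B: 43 -> differ
Result: not-a-constant -> NAC

NAC


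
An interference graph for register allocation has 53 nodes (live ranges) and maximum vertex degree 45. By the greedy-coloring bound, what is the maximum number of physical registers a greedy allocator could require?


Greedy coloring never needs more than (max_degree + 1) colors: when coloring a vertex, at most max_degree neighbors are already colored.
Upper bound = 45 + 1 = 46

46


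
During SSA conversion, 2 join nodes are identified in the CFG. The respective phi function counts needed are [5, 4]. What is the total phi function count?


Total phi functions = sum of phi functions at each join node
= 5 + 4 = 9

9


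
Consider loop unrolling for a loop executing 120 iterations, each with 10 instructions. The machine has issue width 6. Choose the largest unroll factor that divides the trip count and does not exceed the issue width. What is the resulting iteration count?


Largest divisor of 120 <= 6 is 6
New iterations = 120 / 6 = 20

20


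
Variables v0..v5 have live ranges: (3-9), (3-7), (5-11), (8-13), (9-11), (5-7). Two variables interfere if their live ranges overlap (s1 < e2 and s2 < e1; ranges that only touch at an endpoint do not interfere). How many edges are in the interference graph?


Check all pairs for overlapping intervals.
Two intervals (s1,e1) and (s2,e2) overlap if s1 < e2 and s2 < e1.
v0 (3-9) vs v1..v5: overlaps v1, v2, v3, v5 -> 4
v1 (3-7) vs v2..v5: overlaps v2, v5 -> 2
v2 (5-11) vs v3..v5: overlaps v3, v4, v5 -> 3
v3 (8-13) vs v4..v5: overlaps v4 -> 1
v4 (9-11) vs v5: overlaps none -> 0
Total overlapping pairs = 4 + 2 + 3 + 1 + 0 = 10

10


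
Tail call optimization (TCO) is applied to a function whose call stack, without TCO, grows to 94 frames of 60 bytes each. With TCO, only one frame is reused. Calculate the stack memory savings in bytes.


Without TCO: 94 * 60 = 5640 bytes
With TCO: reuse 1 frame = 60 bytes
Savings = 5640 - 60 = 5580

5580


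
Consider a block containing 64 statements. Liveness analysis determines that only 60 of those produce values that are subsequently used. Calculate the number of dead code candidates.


Dead code = total statements - live definitions
= 64 - 60 = 4

4


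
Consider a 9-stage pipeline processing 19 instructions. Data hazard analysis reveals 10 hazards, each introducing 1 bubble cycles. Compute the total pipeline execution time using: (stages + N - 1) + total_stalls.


Base cycles = 9 + 19 - 1 = 27
Total stalls = 10 * 1 = 10
Total = 27 + 10 = 37

37


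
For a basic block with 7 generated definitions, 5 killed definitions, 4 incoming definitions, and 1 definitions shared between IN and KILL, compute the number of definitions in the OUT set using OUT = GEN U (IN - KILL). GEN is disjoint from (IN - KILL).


IN - KILL: 4 - 1 = 3 surviving definitions
OUT = GEN + surviving = 7 + 3 = 10

10


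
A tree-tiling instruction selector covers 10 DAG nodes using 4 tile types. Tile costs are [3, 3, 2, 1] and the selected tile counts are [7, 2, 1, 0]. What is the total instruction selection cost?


Total cost = sum(count_i * cost_i)
= 7*3 + 2*3 + 1*2 + 0*1
= 29

29


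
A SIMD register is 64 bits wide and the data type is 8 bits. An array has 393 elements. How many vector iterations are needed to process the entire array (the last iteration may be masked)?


Width = 64 / 8 = 8 elements per vector op
Iterations = ceil(393 / 8) = 50

50


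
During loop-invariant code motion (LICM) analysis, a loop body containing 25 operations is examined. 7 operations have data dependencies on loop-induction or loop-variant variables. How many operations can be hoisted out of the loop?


Invariant candidates = total - loop-dependent
= 25 - 7 = 18

18


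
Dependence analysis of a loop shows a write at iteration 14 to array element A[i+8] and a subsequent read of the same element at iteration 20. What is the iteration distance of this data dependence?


Distance = read iteration - write iteration
= 20 - 14 = 6

6


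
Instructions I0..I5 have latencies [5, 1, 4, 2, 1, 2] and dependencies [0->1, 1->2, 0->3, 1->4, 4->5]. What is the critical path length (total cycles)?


Compute longest path through dependency graph: dist(Ik) = max over predecessors of dist + latency(Ik).
dist(I0) = latency 5 = 5
dist(I1) = dist(I0) + 1 = 5 + 1 = 6
dist(I2) = dist(I1) + 4 = 6 + 4 = 10
dist(I3) = dist(I0) + 2 = 5 + 2 = 7
dist(I4) = dist(I1) + 1 = 6 + 1 = 7
dist(I5) = dist(I4) + 2 = 7 + 2 = 9
Critical path = max dist = 10

10


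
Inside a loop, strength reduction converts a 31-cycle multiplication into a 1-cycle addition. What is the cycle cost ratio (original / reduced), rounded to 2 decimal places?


Ratio = mult_cost / add_cost = 31 / 1 = 31.0

31.0


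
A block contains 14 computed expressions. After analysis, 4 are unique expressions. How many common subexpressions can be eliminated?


CSE count = total expressions - unique expressions
= 14 - 4 = 10

10


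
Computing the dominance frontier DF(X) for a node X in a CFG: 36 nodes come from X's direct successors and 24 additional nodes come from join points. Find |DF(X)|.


DF(X) = direct successor contributions + join point contributions
= 36 + 24 = 60

60


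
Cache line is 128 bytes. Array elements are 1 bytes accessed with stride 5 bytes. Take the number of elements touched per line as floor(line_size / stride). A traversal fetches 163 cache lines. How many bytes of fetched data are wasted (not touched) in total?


Elements per line = floor(128 / 5) = 25
Bytes used per line = 25 * 1 = 25
Wasted per line = 128 - 25 = 103
Total wasted = 103 * 163 = 16789

16789


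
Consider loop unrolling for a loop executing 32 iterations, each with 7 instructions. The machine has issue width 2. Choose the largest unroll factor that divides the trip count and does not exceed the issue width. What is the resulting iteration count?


Largest divisor of 32 <= 2 is 2
New iterations = 32 / 2 = 16

16


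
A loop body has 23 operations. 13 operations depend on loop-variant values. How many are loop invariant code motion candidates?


Invariant candidates = total - loop-dependent
= 23 - 13 = 10

10


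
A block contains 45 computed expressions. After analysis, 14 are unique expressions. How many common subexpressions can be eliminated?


CSE count = total expressions - unique expressions
= 45 - 14 = 31

31


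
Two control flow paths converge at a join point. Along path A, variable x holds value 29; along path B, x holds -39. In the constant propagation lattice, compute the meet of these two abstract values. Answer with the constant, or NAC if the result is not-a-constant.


Meet operation: if both paths give the same constant, result is that constant; if they differ, result is NAC (not-a-constant).
Path A: 29, Path B: -39 -> differ
Result: not-a-constant -> NAC

NAC


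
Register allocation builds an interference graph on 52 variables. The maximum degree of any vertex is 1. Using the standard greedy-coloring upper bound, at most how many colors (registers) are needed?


Greedy coloring never needs more than (max_degree + 1) colors: when coloring a vertex, at most max_degree neighbors are already colored.
Upper bound = 1 + 1 = 2

2


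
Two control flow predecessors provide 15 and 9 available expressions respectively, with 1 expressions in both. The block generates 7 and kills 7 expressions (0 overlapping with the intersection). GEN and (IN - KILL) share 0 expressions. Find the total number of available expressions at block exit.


IN = intersection of predecessors = 1
IN - KILL = 1 - 0 = 1
|OUT| = |GEN| + |IN - KILL| - |GEN ∩ (IN - KILL)| = 7 + 1 - 0 = 8

8


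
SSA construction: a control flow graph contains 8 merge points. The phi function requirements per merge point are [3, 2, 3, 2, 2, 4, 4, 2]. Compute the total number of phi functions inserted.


Total phi functions = sum of phi functions at each join node
= 3 + 2 + 3 + 2 + 2 + 4 + 4 + 2 = 22

22


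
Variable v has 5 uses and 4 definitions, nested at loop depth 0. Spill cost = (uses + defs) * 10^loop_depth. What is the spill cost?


uses + defs = 5 + 4 = 9
10^0 = 1
Spill cost = 9 * 1 = 9

9


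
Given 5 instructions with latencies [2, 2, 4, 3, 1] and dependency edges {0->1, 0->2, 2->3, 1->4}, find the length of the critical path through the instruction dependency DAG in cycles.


Compute longest path through dependency graph: dist(Ik) = max over predecessors of dist + latency(Ik).
dist(I0) = latency 2 = 2
dist(I1) = dist(I0) + 2 = 2 + 2 = 4
dist(I2) = dist(I0) + 4 = 2 + 4 = 6
dist(I3) = dist(I2) + 3 = 6 + 3 = 9
dist(I4) = dist(I1) + 1 = 4 + 1 = 5
Critical path = max dist = 9

9


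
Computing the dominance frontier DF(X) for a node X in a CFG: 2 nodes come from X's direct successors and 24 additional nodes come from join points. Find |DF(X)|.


DF(X) = direct successor contributions + join point contributions
= 2 + 24 = 26

26


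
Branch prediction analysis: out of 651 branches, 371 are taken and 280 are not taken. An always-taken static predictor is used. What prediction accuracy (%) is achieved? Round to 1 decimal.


Predictor: always-taken
Correct predictions = 371
Accuracy = 371 / 651 * 100 = 57.0%

57.0


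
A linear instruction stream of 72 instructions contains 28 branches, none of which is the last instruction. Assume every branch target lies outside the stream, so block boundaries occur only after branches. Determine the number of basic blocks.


With no in-sequence branch targets, the leaders are the first instruction plus the instruction after each branch.
Number of basic blocks = branches + 1
= 28 + 1 = 29

29


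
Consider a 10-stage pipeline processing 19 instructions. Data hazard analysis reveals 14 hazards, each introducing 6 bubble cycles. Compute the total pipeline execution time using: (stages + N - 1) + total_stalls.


Base cycles = 10 + 19 - 1 = 28
Total stalls = 14 * 6 = 84
Total = 28 + 84 = 112

112


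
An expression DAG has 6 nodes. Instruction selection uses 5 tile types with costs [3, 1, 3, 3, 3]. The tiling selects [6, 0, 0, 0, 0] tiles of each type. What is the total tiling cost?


Total cost = sum(count_i * cost_i)
= 6*3 + 0*1 + 0*3 + 0*3 + 0*3
= 18

18


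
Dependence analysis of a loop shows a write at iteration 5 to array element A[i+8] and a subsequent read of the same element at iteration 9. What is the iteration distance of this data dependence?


Distance = read iteration - write iteration
= 9 - 5 = 4

4


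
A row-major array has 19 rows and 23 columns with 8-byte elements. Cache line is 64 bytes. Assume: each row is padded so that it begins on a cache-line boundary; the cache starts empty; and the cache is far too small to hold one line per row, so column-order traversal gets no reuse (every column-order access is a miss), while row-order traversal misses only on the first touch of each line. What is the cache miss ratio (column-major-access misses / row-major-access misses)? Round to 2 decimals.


Each row occupies 23 * 8 = 184 bytes and starts on a line boundary, so it spans ceil(184 / 64) = 3 cache lines.
Row-major traversal misses (one per line touched): 19 * ceil(23 * 8 / 64) = 57
Column-major traversal misses (no reuse, every access misses): 19 * 23 = 437
Ratio = 437 / 57 = 7.67

7.67


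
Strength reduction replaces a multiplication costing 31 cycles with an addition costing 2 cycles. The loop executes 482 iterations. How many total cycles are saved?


Per-iteration saving = 31 - 2 = 29
Total saved = 482 * 29 = 13978

13978


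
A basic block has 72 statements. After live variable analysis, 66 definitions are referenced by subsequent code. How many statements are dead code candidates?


Dead code = total statements - live definitions
= 72 - 66 = 6

6


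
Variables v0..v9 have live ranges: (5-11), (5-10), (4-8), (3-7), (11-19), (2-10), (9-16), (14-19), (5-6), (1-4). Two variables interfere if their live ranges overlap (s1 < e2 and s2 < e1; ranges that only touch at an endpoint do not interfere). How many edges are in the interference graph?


Check all pairs for overlapping intervals.
Two intervals (s1,e1) and (s2,e2) overlap if s1 < e2 and s2 < e1.
v0 (5-11) vs v1..v9: overlaps v1, v2, v3, v5, v6, v8 -> 6
v1 (5-10) vs v2..v9: overlaps v2, v3, v5, v6, v8 -> 5
v2 (4-8) vs v3..v9: overlaps v3, v5, v8 -> 3
v3 (3-7) vs v4..v9: overlaps v5, v8, v9 -> 3
v4 (11-19) vs v5..v9: overlaps v6, v7 -> 2
v5 (2-10) vs v6..v9: overlaps v6, v8, v9 -> 3
v6 (9-16) vs v7..v9: overlaps v7 -> 1
v7 (14-19) vs v8..v9: overlaps none -> 0
v8 (5-6) vs v9: overlaps none -> 0
Total overlapping pairs = 6 + 5 + 3 + 3 + 2 + 3 + 1 + 0 + 0 = 23

23


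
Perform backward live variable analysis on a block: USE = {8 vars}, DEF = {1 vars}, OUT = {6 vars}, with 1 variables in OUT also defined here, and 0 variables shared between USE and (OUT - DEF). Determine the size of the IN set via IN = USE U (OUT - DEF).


OUT - DEF: 6 - 1 = 5
|IN| = |USE| + |OUT - DEF| - |USE ∩ (OUT - DEF)| = 8 + 5 - 0 = 13

13


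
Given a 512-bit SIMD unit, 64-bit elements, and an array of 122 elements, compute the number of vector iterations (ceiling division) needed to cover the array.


Width = 512 / 64 = 8 elements per vector op
Iterations = ceil(122 / 8) = 16

16


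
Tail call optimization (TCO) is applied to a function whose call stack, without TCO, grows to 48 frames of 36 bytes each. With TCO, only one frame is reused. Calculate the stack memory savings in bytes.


Without TCO: 48 * 36 = 1728 bytes
With TCO: reuse 1 frame = 36 bytes
Savings = 1728 - 36 = 1692

1692


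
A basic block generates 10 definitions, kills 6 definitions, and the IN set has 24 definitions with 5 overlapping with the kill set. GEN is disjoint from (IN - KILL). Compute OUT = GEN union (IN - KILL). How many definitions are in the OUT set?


IN - KILL: 24 - 5 = 19 surviving definitions
OUT = GEN + surviving = 10 + 19 = 29

29


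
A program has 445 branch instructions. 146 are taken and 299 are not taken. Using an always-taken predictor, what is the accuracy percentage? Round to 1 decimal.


Predictor: always-taken
Correct predictions = 146
Accuracy = 146 / 445 * 100 = 32.8%

32.8


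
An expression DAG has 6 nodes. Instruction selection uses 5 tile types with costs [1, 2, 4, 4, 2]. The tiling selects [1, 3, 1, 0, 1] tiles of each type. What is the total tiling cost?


Total cost = sum(count_i * cost_i)
= 1*1 + 3*2 + 1*4 + 0*4 + 1*2
= 13

13


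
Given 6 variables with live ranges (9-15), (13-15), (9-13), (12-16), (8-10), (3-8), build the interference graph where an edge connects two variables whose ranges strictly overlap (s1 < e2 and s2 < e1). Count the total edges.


Check all pairs for overlapping intervals.
Two intervals (s1,e1) and (s2,e2) overlap if s1 < e2 and s2 < e1.
v0 (9-15) vs v1..v5: overlaps v1, v2, v3, v4 -> 4
v1 (13-15) vs v2..v5: overlaps v3 -> 1
v2 (9-13) vs v3..v5: overlaps v3, v4 -> 2
v3 (12-16) vs v4..v5: overlaps none -> 0
v4 (8-10) vs v5: overlaps none -> 0
Total overlapping pairs = 4 + 1 + 2 + 0 + 0 = 7

7


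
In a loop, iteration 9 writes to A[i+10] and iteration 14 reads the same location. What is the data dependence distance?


Distance = read iteration - write iteration
= 14 - 9 = 5

5


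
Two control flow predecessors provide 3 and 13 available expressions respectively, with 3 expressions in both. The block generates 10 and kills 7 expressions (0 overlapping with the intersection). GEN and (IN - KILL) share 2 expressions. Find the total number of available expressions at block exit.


IN = intersection of predecessors = 3
IN - KILL = 3 - 0 = 3
|OUT| = |GEN| + |IN - KILL| - |GEN ∩ (IN - KILL)| = 10 + 3 - 2 = 11

11


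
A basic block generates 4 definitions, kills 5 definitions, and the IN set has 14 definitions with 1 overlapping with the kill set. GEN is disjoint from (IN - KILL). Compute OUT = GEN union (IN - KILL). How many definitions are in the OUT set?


IN - KILL: 14 - 1 = 13 surviving definitions
OUT = GEN + surviving = 4 + 13 = 17

17


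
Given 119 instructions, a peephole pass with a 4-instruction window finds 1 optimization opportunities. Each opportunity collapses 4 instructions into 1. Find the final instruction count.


Each match removes 3 instructions.
Total removed = 1 * 3 = 3
Remaining = 119 - 3 = 116

116


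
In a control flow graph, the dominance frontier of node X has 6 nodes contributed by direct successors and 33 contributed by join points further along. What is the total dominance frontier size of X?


DF(X) = direct successor contributions + join point contributions
= 6 + 33 = 39

39


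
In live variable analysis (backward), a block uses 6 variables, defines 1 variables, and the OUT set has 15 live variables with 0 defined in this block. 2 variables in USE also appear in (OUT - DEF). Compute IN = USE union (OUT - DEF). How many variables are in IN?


OUT - DEF: 15 - 0 = 15
|IN| = |USE| + |OUT - DEF| - |USE ∩ (OUT - DEF)| = 6 + 15 - 2 = 19

19


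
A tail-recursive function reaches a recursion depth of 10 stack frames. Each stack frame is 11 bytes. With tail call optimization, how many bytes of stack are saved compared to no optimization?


Without TCO: 10 * 11 = 110 bytes
With TCO: reuse 1 frame = 11 bytes
Savings = 110 - 11 = 99

99


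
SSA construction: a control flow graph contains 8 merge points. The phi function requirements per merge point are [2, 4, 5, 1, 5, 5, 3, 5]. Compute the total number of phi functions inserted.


Total phi functions = sum of phi functions at each join node
= 2 + 4 + 5 + 1 + 5 + 5 + 3 + 5 = 30

30


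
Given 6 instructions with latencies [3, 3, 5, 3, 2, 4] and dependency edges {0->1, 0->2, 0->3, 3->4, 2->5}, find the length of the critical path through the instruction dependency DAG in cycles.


Compute longest path through dependency graph: dist(Ik) = max over predecessors of dist + latency(Ik).
dist(I0) = latency 3 = 3
dist(I1) = dist(I0) + 3 = 3 + 3 = 6
dist(I2) = dist(I0) + 5 = 3 + 5 = 8
dist(I3) = dist(I0) + 3 = 3 + 3 = 6
dist(I4) = dist(I3) + 2 = 6 + 2 = 8
dist(I5) = dist(I2) + 4 = 8 + 4 = 12
Critical path = max dist = 12

12


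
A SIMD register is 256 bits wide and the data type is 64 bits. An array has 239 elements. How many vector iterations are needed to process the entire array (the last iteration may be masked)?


Width = 256 / 64 = 4 elements per vector op
Iterations = ceil(239 / 4) = 60

60


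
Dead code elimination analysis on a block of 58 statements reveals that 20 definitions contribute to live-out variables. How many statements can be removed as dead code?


Dead code = total statements - live definitions
= 58 - 20 = 38

38


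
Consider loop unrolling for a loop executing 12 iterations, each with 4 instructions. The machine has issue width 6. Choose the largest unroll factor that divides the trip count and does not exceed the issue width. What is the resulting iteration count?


Largest divisor of 12 <= 6 is 6
New iterations = 12 / 6 = 2

2


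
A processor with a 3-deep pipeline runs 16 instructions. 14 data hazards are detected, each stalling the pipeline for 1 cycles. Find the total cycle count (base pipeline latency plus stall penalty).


Base cycles = 3 + 16 - 1 = 18
Total stalls = 14 * 1 = 14
Total = 18 + 14 = 32

32


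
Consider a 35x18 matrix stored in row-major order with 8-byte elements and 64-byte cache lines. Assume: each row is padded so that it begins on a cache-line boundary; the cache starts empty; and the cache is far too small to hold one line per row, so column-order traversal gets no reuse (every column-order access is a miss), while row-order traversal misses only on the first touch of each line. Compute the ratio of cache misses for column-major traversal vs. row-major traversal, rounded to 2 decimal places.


Each row occupies 18 * 8 = 144 bytes and starts on a line boundary, so it spans ceil(144 / 64) = 3 cache lines.
Row-major traversal misses (one per line touched): 35 * ceil(18 * 8 / 64) = 105
Column-major traversal misses (no reuse, every access misses): 35 * 18 = 630
Ratio = 630 / 105 = 6.0

6.0


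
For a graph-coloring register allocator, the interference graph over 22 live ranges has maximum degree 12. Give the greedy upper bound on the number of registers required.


Greedy coloring never needs more than (max_degree + 1) colors: when coloring a vertex, at most max_degree neighbors are already colored.
Upper bound = 12 + 1 = 13

13


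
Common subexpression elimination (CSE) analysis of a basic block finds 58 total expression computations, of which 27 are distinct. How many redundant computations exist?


CSE count = total expressions - unique expressions
= 58 - 27 = 31

31


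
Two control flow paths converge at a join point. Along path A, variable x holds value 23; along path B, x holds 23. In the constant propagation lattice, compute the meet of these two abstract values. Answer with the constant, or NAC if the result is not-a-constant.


Meet operation: if both paths give the same constant, result is that constant; if they differ, result is NAC (not-a-constant).
Path A: 23, Path B: 23 -> equal
Result: constant -> 23

23


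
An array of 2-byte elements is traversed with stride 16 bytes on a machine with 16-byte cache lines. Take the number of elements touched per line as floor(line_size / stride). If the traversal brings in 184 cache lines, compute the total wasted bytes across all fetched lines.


Elements per line = floor(16 / 16) = 1
Bytes used per line = 1 * 2 = 2
Wasted per line = 16 - 2 = 14
Total wasted = 14 * 184 = 2576

2576


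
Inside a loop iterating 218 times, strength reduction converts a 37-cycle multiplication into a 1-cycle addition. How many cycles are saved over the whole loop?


Per-iteration saving = 37 - 1 = 36
Total saved = 218 * 36 = 7848

7848


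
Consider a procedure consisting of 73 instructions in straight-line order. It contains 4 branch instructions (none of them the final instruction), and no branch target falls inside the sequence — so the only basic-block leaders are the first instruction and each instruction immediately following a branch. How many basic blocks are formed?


With no in-sequence branch targets, the leaders are the first instruction plus the instruction after each branch.
Number of basic blocks = branches + 1
= 4 + 1 = 5

5


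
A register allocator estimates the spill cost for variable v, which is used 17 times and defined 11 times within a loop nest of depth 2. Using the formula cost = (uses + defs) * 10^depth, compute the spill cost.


uses + defs = 17 + 11 = 28
10^2 = 100
Spill cost = 28 * 100 = 2800

2800


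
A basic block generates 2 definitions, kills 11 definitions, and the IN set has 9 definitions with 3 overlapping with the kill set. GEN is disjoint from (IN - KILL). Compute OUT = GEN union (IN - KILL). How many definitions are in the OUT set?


IN - KILL: 9 - 3 = 6 surviving definitions
OUT = GEN + surviving = 2 + 6 = 8

8


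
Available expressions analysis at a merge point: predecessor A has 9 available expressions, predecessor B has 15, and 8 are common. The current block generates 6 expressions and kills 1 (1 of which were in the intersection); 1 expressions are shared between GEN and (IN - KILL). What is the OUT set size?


IN = intersection of predecessors = 8
IN - KILL = 8 - 1 = 7
|OUT| = |GEN| + |IN - KILL| - |GEN ∩ (IN - KILL)| = 6 + 7 - 1 = 12

12


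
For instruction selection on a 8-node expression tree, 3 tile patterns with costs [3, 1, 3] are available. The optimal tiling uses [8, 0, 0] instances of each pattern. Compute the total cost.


Total cost = sum(count_i * cost_i)
= 8*3 + 0*1 + 0*3
= 24

24


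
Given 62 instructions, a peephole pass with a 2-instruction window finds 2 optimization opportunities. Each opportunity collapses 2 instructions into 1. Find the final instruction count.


Each match removes 1 instructions.
Total removed = 2 * 1 = 2
Remaining = 62 - 2 = 60

60


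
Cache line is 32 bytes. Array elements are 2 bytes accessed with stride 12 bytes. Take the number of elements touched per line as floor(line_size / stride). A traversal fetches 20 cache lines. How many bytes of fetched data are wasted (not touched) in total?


Elements per line = floor(32 / 12) = 2
Bytes used per line = 2 * 2 = 4
Wasted per line = 32 - 4 = 28
Total wasted = 28 * 20 = 560

560


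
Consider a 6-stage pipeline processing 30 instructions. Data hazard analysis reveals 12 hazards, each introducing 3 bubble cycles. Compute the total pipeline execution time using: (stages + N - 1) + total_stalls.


Base cycles = 6 + 30 - 1 = 35
Total stalls = 12 * 3 = 36
Total = 35 + 36 = 71

71


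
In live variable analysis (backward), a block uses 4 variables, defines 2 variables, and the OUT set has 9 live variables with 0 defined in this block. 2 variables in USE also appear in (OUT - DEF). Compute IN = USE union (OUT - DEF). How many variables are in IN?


OUT - DEF: 9 - 0 = 9
|IN| = |USE| + |OUT - DEF| - |USE ∩ (OUT - DEF)| = 4 + 9 - 2 = 11

11


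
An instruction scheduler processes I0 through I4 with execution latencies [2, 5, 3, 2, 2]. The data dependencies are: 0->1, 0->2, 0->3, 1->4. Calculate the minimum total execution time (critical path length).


Compute longest path through dependency graph: dist(Ik) = max over predecessors of dist + latency(Ik).
dist(I0) = latency 2 = 2
dist(I1) = dist(I0) + 5 = 2 + 5 = 7
dist(I2) = dist(I0) + 3 = 2 + 3 = 5
dist(I3) = dist(I0) + 2 = 2 + 2 = 4
dist(I4) = dist(I1) + 2 = 7 + 2 = 9
Critical path = max dist = 9

9


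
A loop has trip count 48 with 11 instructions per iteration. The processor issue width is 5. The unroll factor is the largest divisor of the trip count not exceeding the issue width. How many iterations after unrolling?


Largest divisor of 48 <= 5 is 4
New iterations = 48 / 4 = 12

12


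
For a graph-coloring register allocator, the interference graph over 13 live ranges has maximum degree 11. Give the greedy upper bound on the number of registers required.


Greedy coloring never needs more than (max_degree + 1) colors: when coloring a vertex, at most max_degree neighbors are already colored.
Upper bound = 11 + 1 = 12

12


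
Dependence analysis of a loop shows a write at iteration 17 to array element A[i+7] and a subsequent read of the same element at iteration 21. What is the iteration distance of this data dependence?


Distance = read iteration - write iteration
= 21 - 17 = 4

4
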